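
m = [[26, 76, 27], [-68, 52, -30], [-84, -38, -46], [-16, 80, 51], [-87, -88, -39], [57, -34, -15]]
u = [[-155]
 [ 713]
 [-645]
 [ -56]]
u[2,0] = -645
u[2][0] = -645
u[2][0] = -645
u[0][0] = -155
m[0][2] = 27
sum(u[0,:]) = -155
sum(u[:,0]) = -143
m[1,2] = -30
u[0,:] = [-155]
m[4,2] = -39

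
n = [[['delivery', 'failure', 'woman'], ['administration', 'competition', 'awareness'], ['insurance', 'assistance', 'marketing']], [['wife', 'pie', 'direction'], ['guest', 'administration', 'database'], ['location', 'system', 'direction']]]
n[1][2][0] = 'location'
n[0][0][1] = 'failure'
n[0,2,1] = 'assistance'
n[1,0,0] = 'wife'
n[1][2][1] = 'system'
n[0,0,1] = 'failure'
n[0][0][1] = 'failure'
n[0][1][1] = 'competition'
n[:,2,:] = [['insurance', 'assistance', 'marketing'], ['location', 'system', 'direction']]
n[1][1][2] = 'database'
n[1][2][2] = 'direction'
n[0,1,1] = 'competition'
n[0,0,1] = 'failure'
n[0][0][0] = 'delivery'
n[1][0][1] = 'pie'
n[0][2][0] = 'insurance'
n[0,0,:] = ['delivery', 'failure', 'woman']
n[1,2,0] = 'location'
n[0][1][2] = 'awareness'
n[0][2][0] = 'insurance'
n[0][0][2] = 'woman'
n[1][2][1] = 'system'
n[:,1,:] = [['administration', 'competition', 'awareness'], ['guest', 'administration', 'database']]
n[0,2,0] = 'insurance'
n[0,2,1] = 'assistance'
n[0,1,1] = 'competition'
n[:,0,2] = ['woman', 'direction']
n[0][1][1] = 'competition'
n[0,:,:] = [['delivery', 'failure', 'woman'], ['administration', 'competition', 'awareness'], ['insurance', 'assistance', 'marketing']]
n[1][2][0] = 'location'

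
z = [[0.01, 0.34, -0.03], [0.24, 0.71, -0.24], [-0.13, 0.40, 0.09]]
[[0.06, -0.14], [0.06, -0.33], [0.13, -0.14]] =z @ [[0.05,0.10], [0.23,-0.39], [0.49,0.32]]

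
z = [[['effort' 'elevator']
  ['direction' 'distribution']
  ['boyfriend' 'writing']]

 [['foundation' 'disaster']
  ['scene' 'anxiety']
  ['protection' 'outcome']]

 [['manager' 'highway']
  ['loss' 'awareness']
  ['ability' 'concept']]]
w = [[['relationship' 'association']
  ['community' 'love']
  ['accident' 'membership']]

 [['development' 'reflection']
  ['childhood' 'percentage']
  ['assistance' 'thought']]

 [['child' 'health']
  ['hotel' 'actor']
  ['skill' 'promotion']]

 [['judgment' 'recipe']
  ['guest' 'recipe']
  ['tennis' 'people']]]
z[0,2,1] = 'writing'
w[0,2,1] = 'membership'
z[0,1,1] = 'distribution'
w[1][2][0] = 'assistance'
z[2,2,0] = 'ability'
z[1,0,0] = 'foundation'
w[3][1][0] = 'guest'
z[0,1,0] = 'direction'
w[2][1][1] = 'actor'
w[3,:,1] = ['recipe', 'recipe', 'people']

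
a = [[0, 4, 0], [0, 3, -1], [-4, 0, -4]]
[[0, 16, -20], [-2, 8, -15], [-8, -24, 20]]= a @ [[0, 2, -5], [0, 4, -5], [2, 4, 0]]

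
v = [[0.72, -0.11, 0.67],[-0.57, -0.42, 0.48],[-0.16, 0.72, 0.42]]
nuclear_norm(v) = 2.69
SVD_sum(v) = [[0.68, 0.16, 0.64], [-0.11, -0.03, -0.10], [0.21, 0.05, 0.19]] + [[-0.06, -0.04, 0.07], [-0.49, -0.32, 0.6], [-0.07, -0.05, 0.09]] + [[0.09, -0.23, -0.04], [0.03, -0.08, -0.01], [-0.3, 0.72, 0.14]]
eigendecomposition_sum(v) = [[-0.06-0.00j, (-0.18+0j), (0.1+0j)],[(-0.19-0j), -0.61+0.00j, 0.33+0.00j],[0.10+0.00j, (0.33-0j), (-0.18-0j)]] + [[0.39+0.19j, 0.04-0.25j, 0.29-0.36j], [-0.19+0.11j, (0.1+0.09j), (0.07+0.22j)], [(-0.13+0.32j), (0.2+0.02j), (0.3+0.21j)]] + [[0.39-0.19j, (0.04+0.25j), 0.29+0.36j], [-0.19-0.11j, 0.10-0.09j, (0.07-0.22j)], [(-0.13-0.32j), 0.20-0.02j, (0.3-0.21j)]]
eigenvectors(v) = [[0.25+0.00j, -0.73+0.00j, (-0.73-0j)], [(0.85+0j), (0.21-0.31j), (0.21+0.31j)], [(-0.45+0j), -0.03-0.57j, -0.03+0.57j]]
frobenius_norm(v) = 1.56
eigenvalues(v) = [(-0.84+0j), (0.78+0.48j), (0.78-0.48j)]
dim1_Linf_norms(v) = [0.72, 0.57, 0.72]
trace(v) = 0.72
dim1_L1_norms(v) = [1.5, 1.47, 1.3]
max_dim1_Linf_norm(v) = 0.72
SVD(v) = [[-0.95, -0.12, -0.30], [0.15, -0.98, -0.1], [-0.29, -0.14, 0.95]] @ diag([1.0063106418935355, 0.8516310888485734, 0.832804527196156]) @ [[-0.72,  -0.17,  -0.68], [0.59,  0.38,  -0.72], [-0.38,  0.91,  0.18]]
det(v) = -0.71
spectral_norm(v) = 1.01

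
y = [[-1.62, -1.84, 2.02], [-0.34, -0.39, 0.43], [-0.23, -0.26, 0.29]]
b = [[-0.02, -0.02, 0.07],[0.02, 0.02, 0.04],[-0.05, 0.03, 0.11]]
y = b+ [[-1.60, -1.82, 1.95], [-0.36, -0.41, 0.39], [-0.18, -0.29, 0.18]]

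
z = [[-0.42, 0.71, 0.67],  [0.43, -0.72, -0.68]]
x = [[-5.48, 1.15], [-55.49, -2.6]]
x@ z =[[2.8, -4.72, -4.45], [22.19, -37.53, -35.41]]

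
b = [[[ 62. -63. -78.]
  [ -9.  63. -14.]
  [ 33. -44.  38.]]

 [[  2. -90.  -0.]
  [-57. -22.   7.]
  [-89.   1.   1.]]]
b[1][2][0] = -89.0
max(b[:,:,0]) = 62.0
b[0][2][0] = 33.0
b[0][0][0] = 62.0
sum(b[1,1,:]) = -72.0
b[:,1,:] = [[-9.0, 63.0, -14.0], [-57.0, -22.0, 7.0]]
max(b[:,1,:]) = 63.0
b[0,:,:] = [[62.0, -63.0, -78.0], [-9.0, 63.0, -14.0], [33.0, -44.0, 38.0]]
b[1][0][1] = -90.0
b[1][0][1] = -90.0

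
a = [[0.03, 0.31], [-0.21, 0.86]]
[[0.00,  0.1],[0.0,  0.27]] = a@ [[0.0,0.0], [0.00,0.31]]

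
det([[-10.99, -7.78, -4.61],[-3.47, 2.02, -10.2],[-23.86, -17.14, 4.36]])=-682.943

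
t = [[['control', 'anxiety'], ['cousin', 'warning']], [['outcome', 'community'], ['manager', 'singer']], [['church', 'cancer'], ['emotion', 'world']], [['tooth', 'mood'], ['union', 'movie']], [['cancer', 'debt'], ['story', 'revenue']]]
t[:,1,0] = ['cousin', 'manager', 'emotion', 'union', 'story']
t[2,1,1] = 'world'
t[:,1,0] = ['cousin', 'manager', 'emotion', 'union', 'story']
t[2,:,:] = [['church', 'cancer'], ['emotion', 'world']]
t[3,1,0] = 'union'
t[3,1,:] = ['union', 'movie']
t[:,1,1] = ['warning', 'singer', 'world', 'movie', 'revenue']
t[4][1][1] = 'revenue'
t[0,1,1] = 'warning'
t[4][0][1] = 'debt'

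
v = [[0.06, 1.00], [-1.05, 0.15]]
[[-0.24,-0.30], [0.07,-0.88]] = v @ [[-0.10, 0.79],  [-0.23, -0.35]]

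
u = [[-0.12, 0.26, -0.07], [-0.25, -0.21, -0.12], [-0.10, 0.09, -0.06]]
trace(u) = -0.39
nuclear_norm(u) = 0.68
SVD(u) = [[0.4, 0.81, -0.43], [-0.92, 0.37, -0.16], [0.03, 0.46, 0.89]] @ diag([0.357138637704586, 0.3194203132800148, 0.00475992884502126]) @ [[0.50, 0.84, 0.22], [-0.74, 0.55, -0.40], [0.46, -0.04, -0.89]]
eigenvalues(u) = [(-0.19+0.27j), (-0.19-0.27j), (-0+0j)]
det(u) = -0.00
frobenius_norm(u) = 0.48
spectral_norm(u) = 0.36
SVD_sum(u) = [[0.07,0.12,0.03],[-0.16,-0.27,-0.07],[0.01,0.01,0.0]] + [[-0.19, 0.14, -0.10], [-0.09, 0.06, -0.05], [-0.11, 0.08, -0.06]] + [[-0.00, 0.00, 0.0], [-0.0, 0.00, 0.0], [0.0, -0.0, -0.0]]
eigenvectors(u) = [[(-0.09-0.63j), -0.09+0.63j, (-0.46+0j)], [(0.71+0j), 0.71-0.00j, (0.04+0j)], [0.08-0.30j, 0.08+0.30j, (0.89+0j)]]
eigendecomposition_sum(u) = [[(-0.06+0.12j),0.13+0.08j,-0.04+0.06j], [-0.13-0.08j,(-0.11+0.13j),(-0.06-0.05j)], [(-0.05+0.04j),(0.04+0.06j),-0.03+0.02j]] + [[-0.06-0.12j,0.13-0.08j,-0.04-0.06j], [-0.13+0.08j,-0.11-0.13j,(-0.06+0.05j)], [-0.05-0.04j,0.04-0.06j,(-0.03-0.02j)]] + [[(-0-0j), -0.00+0.00j, -0j], [0j, 0.00-0.00j, (-0+0j)], [0.00+0.00j, -0j, (-0+0j)]]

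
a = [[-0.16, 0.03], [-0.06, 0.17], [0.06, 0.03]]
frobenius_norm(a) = 0.25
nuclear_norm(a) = 0.35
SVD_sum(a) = [[-0.1, 0.09], [-0.12, 0.11], [0.02, -0.02]] + [[-0.06, -0.06], [0.06, 0.06], [0.04, 0.05]]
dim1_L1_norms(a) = [0.19, 0.23, 0.09]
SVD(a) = [[-0.65, 0.64], [-0.75, -0.62], [0.11, -0.46]] @ diag([0.21211245958399524, 0.136045229571742]) @ [[0.73, -0.68],[-0.68, -0.73]]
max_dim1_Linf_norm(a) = 0.17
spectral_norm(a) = 0.21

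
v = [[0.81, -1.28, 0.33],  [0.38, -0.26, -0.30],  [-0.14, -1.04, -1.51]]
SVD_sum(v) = [[0.17,-0.73,-0.57],[0.08,-0.35,-0.27],[0.3,-1.32,-1.02]] + [[0.69, -0.52, 0.88], [0.06, -0.05, 0.08], [-0.40, 0.3, -0.51]] + [[-0.04, -0.03, 0.02], [0.24, 0.14, -0.11], [-0.04, -0.02, 0.02]]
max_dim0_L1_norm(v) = 2.58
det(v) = -0.87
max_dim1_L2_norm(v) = 1.84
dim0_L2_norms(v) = [0.91, 1.67, 1.57]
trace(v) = -0.96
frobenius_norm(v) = 2.47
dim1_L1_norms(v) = [2.42, 0.94, 2.69]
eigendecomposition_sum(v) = [[(0.41+0.16j), -0.65+0.43j, (0.15-0.09j)], [0.18-0.11j, (-0.02+0.38j), 0.01-0.08j], [-0.10+0.08j, -0.01-0.24j, 0.00+0.05j]] + [[(0.41-0.16j), (-0.65-0.43j), (0.15+0.09j)], [0.18+0.11j, -0.02-0.38j, (0.01+0.08j)], [(-0.1-0.08j), (-0.01+0.24j), 0.00-0.05j]] + [[-0.00-0.00j, 0.02-0.00j, 0.04+0.00j], [(0.01+0j), -0.21+0.00j, (-0.32-0j)], [(0.07+0j), (-1.01+0j), (-1.51-0j)]]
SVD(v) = [[0.47, -0.86, 0.18], [0.23, -0.08, -0.97], [0.85, 0.5, 0.16]] @ diag([1.9896300643580223, 1.42657590780514, 0.30488257784371975]) @ [[0.18, -0.78, -0.6], [-0.56, 0.42, -0.71], [-0.81, -0.46, 0.36]]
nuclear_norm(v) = 3.72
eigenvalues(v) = [(0.38+0.6j), (0.38-0.6j), (-1.73+0j)]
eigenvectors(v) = [[(0.86+0j), (0.86-0j), -0.02+0.00j],[0.25-0.34j, 0.25+0.34j, (0.21+0j)],[-0.13+0.23j, (-0.13-0.23j), 0.98+0.00j]]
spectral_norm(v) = 1.99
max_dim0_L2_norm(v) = 1.67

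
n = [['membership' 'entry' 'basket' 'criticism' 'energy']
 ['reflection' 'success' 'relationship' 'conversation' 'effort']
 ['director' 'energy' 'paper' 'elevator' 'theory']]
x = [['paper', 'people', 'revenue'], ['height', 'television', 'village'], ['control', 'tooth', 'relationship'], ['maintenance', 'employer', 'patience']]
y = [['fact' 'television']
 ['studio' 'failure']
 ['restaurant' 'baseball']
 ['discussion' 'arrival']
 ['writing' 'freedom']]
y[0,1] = 'television'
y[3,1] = 'arrival'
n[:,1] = ['entry', 'success', 'energy']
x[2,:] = ['control', 'tooth', 'relationship']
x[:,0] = ['paper', 'height', 'control', 'maintenance']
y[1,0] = 'studio'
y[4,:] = ['writing', 'freedom']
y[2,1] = 'baseball'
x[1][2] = 'village'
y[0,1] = 'television'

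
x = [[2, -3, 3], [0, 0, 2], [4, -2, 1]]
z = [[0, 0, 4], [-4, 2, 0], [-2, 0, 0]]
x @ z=[[6, -6, 8], [-4, 0, 0], [6, -4, 16]]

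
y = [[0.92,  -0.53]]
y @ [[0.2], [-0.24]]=[[0.31]]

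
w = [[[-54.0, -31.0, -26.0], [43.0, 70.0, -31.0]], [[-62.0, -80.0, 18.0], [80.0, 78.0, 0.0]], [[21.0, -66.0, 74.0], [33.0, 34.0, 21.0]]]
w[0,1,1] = 70.0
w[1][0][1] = -80.0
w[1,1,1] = 78.0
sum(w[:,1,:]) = 328.0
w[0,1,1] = 70.0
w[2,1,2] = 21.0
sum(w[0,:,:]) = -29.0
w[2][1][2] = 21.0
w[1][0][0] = -62.0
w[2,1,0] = 33.0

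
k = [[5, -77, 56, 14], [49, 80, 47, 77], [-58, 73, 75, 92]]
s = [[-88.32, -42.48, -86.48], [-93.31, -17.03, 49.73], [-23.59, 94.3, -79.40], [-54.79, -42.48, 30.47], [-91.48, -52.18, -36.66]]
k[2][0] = -58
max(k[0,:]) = 56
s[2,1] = 94.3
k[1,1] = 80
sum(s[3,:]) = -66.8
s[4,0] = -91.48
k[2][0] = -58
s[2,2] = -79.4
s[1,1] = -17.03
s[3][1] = -42.48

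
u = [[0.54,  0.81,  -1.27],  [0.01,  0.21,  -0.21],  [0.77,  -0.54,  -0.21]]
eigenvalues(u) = [(0.27+0.86j), (0.27-0.86j), (-0+0j)]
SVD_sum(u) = [[0.62, 0.74, -1.27],  [0.1, 0.12, -0.21],  [0.08, 0.1, -0.17]] + [[-0.08, 0.07, 0.0],[-0.09, 0.09, 0.01],[0.69, -0.64, -0.04]] + [[0.00, 0.0, 0.00], [-0.00, -0.00, -0.00], [-0.00, -0.0, -0.0]]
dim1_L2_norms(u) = [1.6, 0.3, 0.96]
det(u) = -0.00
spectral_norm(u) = 1.63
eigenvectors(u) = [[(0.81+0j), (0.81-0j), (-0.56+0j)], [(0.12+0.06j), (0.12-0.06j), -0.57+0.00j], [(0.25-0.51j), 0.25+0.51j, (-0.6+0j)]]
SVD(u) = [[-0.98, -0.11, -0.18],[-0.16, -0.13, 0.98],[-0.13, 0.98, 0.11]] @ diag([1.6334166000664385, 0.9536500288619612, 0.0013539124709536024]) @ [[-0.39, -0.46, 0.8], [0.73, -0.68, -0.04], [-0.56, -0.57, -0.60]]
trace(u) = 0.54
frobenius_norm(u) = 1.89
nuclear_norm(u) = 2.59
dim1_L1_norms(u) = [2.62, 0.43, 1.52]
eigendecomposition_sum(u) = [[0.27+0.48j, (0.41-0.62j), (-0.63+0.14j)], [0.09j, (0.11-0.06j), -0.10-0.03j], [(0.38-0.02j), -0.27-0.45j, -0.10+0.44j]] + [[0.27-0.48j,(0.41+0.62j),-0.63-0.14j], [-0.09j,0.11+0.06j,(-0.1+0.03j)], [(0.38+0.02j),(-0.27+0.45j),(-0.1-0.44j)]] + [[0j, (-0-0j), -0.00+0.00j], [0j, -0.00-0.00j, (-0+0j)], [0j, (-0-0j), -0.00+0.00j]]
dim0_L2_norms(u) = [0.94, 1.0, 1.3]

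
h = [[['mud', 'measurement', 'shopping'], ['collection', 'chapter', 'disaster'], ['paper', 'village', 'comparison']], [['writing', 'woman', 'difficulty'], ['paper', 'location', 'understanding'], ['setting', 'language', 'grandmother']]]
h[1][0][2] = 'difficulty'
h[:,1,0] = ['collection', 'paper']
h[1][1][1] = 'location'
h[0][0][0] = 'mud'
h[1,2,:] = ['setting', 'language', 'grandmother']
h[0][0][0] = 'mud'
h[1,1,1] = 'location'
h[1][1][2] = 'understanding'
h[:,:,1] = [['measurement', 'chapter', 'village'], ['woman', 'location', 'language']]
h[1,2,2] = 'grandmother'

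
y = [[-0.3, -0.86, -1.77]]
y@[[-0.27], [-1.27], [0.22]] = [[0.78]]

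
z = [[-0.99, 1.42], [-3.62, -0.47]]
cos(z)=[[3.22, 1.98], [-5.04, 3.94]]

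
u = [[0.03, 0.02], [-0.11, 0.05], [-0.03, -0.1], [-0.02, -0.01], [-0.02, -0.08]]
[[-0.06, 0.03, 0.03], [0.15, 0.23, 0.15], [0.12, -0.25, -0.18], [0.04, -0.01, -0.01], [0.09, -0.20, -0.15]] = u@ [[-1.66, -0.87, -0.48], [-0.69, 2.78, 1.98]]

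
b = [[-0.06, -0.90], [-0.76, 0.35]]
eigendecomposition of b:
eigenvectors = [[-0.81, 0.65],  [-0.58, -0.76]]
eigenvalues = [-0.71, 1.0]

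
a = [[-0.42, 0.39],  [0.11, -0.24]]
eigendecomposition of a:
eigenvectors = [[-0.94,-0.78], [0.33,-0.63]]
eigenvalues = [-0.56, -0.1]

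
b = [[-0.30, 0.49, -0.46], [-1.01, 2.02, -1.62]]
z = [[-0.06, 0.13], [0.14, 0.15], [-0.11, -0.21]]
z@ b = [[-0.11, 0.23, -0.18], [-0.19, 0.37, -0.31], [0.25, -0.48, 0.39]]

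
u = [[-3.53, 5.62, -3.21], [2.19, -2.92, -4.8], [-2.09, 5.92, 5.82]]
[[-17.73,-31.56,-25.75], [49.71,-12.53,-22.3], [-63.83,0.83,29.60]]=u @[[5.84, -3.32, 2.79], [-2.88, -5.25, 0.41], [-5.94, 4.29, 5.67]]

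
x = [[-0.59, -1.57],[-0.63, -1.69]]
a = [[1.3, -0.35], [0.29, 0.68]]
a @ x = [[-0.55, -1.45], [-0.6, -1.60]]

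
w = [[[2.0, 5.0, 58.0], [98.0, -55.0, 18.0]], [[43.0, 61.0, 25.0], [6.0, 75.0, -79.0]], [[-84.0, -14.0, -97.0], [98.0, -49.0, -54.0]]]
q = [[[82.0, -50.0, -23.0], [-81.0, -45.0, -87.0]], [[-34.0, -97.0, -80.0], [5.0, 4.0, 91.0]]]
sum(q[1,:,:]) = -111.0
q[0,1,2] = -87.0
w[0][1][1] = -55.0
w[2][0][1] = -14.0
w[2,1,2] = -54.0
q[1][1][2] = 91.0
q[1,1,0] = 5.0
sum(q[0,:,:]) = -204.0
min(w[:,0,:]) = -97.0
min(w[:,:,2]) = -97.0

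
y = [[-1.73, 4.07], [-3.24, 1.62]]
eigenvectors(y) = [[0.75+0.00j, (0.75-0j)], [(0.31+0.59j), (0.31-0.59j)]]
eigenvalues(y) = [(-0.06+3.22j), (-0.06-3.22j)]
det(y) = 10.38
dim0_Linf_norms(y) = [3.24, 4.07]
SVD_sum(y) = [[-2.65, 3.34], [-2.04, 2.57]] + [[0.92, 0.73], [-1.20, -0.95]]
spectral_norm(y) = 5.38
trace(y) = -0.11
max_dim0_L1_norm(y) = 5.69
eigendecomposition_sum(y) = [[-0.86+1.60j, (2.04+0.03j)],[-1.62-0.03j, 0.81+1.63j]] + [[(-0.86-1.6j), (2.04-0.03j)], [(-1.62+0.03j), (0.81-1.63j)]]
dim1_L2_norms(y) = [4.42, 3.62]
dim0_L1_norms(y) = [4.97, 5.69]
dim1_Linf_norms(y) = [4.07, 3.24]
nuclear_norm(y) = 7.31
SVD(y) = [[-0.79, -0.61], [-0.61, 0.79]] @ diag([5.381058600287513, 1.9297689862446703]) @ [[0.62, -0.78], [-0.78, -0.62]]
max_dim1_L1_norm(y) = 5.8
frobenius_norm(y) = 5.72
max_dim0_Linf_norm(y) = 4.07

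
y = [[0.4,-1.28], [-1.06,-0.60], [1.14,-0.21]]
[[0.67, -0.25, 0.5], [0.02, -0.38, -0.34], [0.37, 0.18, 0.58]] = y @ [[0.24, 0.21, 0.46], [-0.45, 0.26, -0.25]]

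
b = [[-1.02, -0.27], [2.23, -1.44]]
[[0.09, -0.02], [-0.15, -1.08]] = b @ [[-0.08, -0.13], [-0.02, 0.55]]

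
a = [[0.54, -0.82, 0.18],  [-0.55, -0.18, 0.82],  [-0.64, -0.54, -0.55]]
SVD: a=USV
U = [[-0.09, -0.3, 0.95],[0.94, 0.30, 0.18],[-0.34, 0.91, 0.25]]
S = [1.0, 1.0, 1.0]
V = [[-0.34,  0.09,  0.94], [-0.91,  -0.30,  -0.3], [0.25,  -0.95,  0.18]]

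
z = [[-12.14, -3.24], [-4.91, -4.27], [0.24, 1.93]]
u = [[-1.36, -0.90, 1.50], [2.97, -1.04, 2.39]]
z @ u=[[6.89, 14.30, -25.95], [-6.00, 8.86, -17.57], [5.41, -2.22, 4.97]]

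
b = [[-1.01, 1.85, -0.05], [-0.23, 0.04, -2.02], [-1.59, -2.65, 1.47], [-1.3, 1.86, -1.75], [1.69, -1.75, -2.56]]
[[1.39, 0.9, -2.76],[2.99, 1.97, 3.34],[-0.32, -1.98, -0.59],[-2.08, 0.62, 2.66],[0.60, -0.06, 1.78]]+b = [[0.38, 2.75, -2.81], [2.76, 2.01, 1.32], [-1.91, -4.63, 0.88], [-3.38, 2.48, 0.91], [2.29, -1.81, -0.78]]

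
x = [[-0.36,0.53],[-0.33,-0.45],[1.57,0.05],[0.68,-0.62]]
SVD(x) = [[-0.25, 0.52], [-0.14, -0.55], [0.86, 0.34], [0.43, -0.56]] @ diag([1.7968801810653456, 0.8985107761705315]) @ [[0.99,-0.16], [0.16,0.99]]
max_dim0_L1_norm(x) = 2.94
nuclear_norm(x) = 2.70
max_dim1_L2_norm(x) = 1.57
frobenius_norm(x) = 2.01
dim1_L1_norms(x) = [0.89, 0.78, 1.62, 1.3]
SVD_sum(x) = [[-0.43, 0.07],[-0.25, 0.04],[1.52, -0.25],[0.76, -0.12]] + [[0.07,0.46], [-0.08,-0.49], [0.05,0.3], [-0.08,-0.50]]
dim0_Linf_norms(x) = [1.57, 0.62]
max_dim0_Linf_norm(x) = 1.57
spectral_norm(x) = 1.80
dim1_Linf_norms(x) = [0.53, 0.45, 1.57, 0.68]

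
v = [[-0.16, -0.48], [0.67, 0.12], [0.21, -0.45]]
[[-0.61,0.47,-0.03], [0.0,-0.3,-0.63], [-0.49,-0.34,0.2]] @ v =[[0.41,0.36], [-0.33,0.25], [-0.11,0.10]]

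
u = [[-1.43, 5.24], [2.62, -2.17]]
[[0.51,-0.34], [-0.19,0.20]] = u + [[1.94, -5.58], [-2.81, 2.37]]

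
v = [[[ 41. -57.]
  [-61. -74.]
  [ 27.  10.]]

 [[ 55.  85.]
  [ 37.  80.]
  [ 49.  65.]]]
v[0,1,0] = -61.0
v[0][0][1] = -57.0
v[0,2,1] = 10.0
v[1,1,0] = 37.0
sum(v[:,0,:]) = 124.0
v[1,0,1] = 85.0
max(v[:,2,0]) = 49.0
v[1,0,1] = 85.0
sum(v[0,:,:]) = -114.0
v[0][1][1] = -74.0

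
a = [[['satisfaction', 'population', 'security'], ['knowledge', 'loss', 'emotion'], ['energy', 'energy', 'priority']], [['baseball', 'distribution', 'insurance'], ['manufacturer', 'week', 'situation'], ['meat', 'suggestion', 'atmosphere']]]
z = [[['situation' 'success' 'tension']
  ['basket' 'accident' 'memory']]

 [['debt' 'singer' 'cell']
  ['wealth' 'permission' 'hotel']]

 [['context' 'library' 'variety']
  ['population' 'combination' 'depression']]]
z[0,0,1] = 'success'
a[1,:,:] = [['baseball', 'distribution', 'insurance'], ['manufacturer', 'week', 'situation'], ['meat', 'suggestion', 'atmosphere']]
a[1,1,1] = 'week'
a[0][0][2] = 'security'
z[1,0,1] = 'singer'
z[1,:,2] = ['cell', 'hotel']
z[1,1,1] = 'permission'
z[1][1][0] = 'wealth'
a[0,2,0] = 'energy'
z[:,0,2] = ['tension', 'cell', 'variety']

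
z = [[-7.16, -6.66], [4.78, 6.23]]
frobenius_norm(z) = 12.54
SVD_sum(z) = [[-6.70,-7.10],[5.36,5.68]] + [[-0.46, 0.44], [-0.58, 0.55]]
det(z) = -12.77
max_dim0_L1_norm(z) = 12.89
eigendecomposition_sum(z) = [[-5.81, -3.76],[2.70, 1.74]] + [[-1.35,  -2.9], [2.08,  4.49]]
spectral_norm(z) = 12.50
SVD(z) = [[-0.78,0.62],[0.62,0.78]] @ diag([12.499537158855222, 1.021797834406353]) @ [[0.69, 0.73], [-0.73, 0.69]]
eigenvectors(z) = [[-0.91, 0.54], [0.42, -0.84]]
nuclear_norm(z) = 13.52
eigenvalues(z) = [-4.07, 3.14]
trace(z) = -0.93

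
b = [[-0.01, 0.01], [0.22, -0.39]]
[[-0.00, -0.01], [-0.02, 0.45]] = b @ [[0.85,0.52], [0.52,-0.85]]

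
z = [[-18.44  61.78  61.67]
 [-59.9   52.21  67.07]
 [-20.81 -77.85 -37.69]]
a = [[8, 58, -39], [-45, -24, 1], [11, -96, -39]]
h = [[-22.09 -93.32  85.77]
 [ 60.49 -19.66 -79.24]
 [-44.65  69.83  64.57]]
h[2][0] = -44.65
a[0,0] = 8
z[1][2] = 67.07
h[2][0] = -44.65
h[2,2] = 64.57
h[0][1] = -93.32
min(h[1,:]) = -79.24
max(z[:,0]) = -18.44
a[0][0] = 8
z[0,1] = 61.78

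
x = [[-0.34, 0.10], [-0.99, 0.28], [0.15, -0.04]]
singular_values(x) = [1.1, 0.0]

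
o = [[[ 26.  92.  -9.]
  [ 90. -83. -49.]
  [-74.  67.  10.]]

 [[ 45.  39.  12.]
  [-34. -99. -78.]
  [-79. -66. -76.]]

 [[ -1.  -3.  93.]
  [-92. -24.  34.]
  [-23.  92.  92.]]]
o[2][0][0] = -1.0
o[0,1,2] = -49.0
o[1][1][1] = -99.0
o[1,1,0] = -34.0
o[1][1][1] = -99.0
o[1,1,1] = -99.0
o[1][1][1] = -99.0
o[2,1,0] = -92.0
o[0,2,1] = 67.0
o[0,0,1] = 92.0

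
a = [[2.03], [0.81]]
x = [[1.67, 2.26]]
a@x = [[3.39, 4.59], [1.35, 1.83]]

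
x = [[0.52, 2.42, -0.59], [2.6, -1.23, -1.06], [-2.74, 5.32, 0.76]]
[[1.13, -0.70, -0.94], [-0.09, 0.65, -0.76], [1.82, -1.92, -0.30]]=x @ [[0.17, 0.14, -0.25], [0.43, -0.3, -0.24], [-0.00, 0.08, 0.38]]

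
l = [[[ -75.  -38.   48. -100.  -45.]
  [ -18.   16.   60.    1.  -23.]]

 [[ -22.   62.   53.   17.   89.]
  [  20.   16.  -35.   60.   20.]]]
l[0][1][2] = 60.0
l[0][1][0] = -18.0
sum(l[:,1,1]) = 32.0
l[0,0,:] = [-75.0, -38.0, 48.0, -100.0, -45.0]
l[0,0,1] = -38.0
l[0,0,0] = -75.0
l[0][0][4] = -45.0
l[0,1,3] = 1.0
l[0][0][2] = 48.0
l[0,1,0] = -18.0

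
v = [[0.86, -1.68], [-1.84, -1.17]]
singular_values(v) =[2.21, 1.86]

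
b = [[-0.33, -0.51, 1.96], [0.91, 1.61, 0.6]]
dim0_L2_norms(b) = [0.97, 1.69, 2.05]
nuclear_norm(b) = 4.00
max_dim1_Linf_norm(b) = 1.96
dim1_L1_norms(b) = [2.8, 3.12]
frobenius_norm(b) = 2.83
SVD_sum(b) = [[-0.21, -0.3, 2.0], [-0.03, -0.04, 0.25]] + [[-0.12, -0.21, -0.04], [0.94, 1.65, 0.35]]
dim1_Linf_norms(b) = [1.96, 1.61]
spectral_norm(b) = 2.05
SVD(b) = [[-0.99, -0.12], [-0.12, 0.99]] @ diag([2.053635427163332, 1.9425193775866632]) @ [[0.1,0.15,-0.98], [0.49,0.85,0.18]]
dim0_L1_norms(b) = [1.24, 2.12, 2.56]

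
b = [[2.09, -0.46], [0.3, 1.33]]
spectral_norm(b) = 2.14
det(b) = 2.92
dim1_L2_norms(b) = [2.14, 1.36]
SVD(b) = [[-1.00, -0.01], [-0.01, 1.00]] @ diag([2.1400432036646007, 1.3633836901066965]) @ [[-0.98, 0.21],  [0.21, 0.98]]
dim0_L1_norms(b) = [2.39, 1.79]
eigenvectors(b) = [[0.84,  0.71], [0.55,  0.71]]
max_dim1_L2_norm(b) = 2.14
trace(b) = 3.42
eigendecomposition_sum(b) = [[5.15,-5.15], [3.36,-3.36]] + [[-3.06,4.69], [-3.06,4.69]]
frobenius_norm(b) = 2.54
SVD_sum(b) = [[2.09, -0.45], [0.01, -0.0]] + [[-0.0, -0.01], [0.29, 1.33]]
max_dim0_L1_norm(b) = 2.39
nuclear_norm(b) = 3.50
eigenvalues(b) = [1.79, 1.63]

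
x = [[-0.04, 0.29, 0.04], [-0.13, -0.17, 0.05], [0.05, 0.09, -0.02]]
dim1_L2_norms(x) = [0.3, 0.22, 0.1]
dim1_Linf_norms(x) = [0.29, 0.17, 0.09]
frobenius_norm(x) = 0.38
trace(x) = -0.23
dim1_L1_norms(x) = [0.37, 0.35, 0.16]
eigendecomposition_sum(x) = [[-0.02+0.11j,0.15+0.07j,0.02-0.05j],[-0.06-0.04j,(-0.09+0.07j),(0.02+0.03j)],[(0.02+0.03j),(0.05-0.02j),(-0.01-0.01j)]] + [[-0.02-0.11j, (0.15-0.07j), 0.02+0.05j], [-0.06+0.04j, (-0.09-0.07j), 0.02-0.03j], [(0.02-0.03j), (0.05+0.02j), (-0.01+0.01j)]] + [[-0j,(-0-0j),-0.00+0.00j], [(-0+0j),0.00+0.00j,-0j], [-0j,-0.00-0.00j,(-0+0j)]]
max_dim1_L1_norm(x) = 0.37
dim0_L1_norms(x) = [0.22, 0.55, 0.11]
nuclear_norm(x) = 0.51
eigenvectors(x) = [[(0.8+0j), 0.80-0.00j, (0.43+0j)], [(-0.22+0.5j), (-0.22-0.5j), (-0.07+0j)], [0.15-0.20j, 0.15+0.20j, (0.9+0j)]]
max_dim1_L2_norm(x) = 0.3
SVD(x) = [[0.8, 0.60, -0.06], [-0.53, 0.76, 0.38], [0.27, -0.27, 0.92]] @ diag([0.35114019366311844, 0.15263066199203956, 0.0021084150681058168]) @ [[0.15, 0.99, -0.00], [-0.89, 0.13, 0.44], [-0.43, 0.06, -0.9]]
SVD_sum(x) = [[0.04, 0.28, -0.00], [-0.03, -0.19, 0.0], [0.01, 0.10, -0.0]] + [[-0.08, 0.01, 0.04], [-0.1, 0.02, 0.05], [0.04, -0.01, -0.02]] + [[0.0, -0.00, 0.0], [-0.0, 0.00, -0.00], [-0.00, 0.00, -0.0]]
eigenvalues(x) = [(-0.11+0.17j), (-0.11-0.17j), (-0+0j)]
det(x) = -0.00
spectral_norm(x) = 0.35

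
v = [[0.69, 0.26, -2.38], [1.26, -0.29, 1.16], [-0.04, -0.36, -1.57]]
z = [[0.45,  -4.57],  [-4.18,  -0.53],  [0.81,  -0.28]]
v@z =[[-2.7,-2.62],  [2.72,-5.93],  [0.22,0.81]]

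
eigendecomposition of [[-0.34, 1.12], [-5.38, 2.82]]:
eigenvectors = [[-0.27+0.32j, -0.27-0.32j], [(-0.91+0j), -0.91-0.00j]]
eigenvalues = [(1.24+1.88j), (1.24-1.88j)]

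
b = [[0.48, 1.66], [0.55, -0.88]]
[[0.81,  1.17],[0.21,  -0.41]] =b@[[0.79,  0.26], [0.26,  0.63]]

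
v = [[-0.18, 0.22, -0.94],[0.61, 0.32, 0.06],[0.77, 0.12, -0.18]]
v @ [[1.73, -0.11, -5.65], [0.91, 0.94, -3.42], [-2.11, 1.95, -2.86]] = [[1.87,-1.61,2.95], [1.22,0.35,-4.71], [1.82,-0.32,-4.25]]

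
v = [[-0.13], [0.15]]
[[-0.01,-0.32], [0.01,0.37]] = v@ [[0.05, 2.45]]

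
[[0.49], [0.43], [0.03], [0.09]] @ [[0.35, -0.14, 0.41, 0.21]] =[[0.17, -0.07, 0.20, 0.1], [0.15, -0.06, 0.18, 0.09], [0.01, -0.00, 0.01, 0.01], [0.03, -0.01, 0.04, 0.02]]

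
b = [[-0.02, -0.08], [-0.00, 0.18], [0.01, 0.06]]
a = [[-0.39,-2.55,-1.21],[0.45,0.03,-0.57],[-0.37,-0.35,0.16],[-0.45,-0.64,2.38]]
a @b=[[-0.0, -0.50], [-0.01, -0.06], [0.01, -0.02], [0.03, 0.06]]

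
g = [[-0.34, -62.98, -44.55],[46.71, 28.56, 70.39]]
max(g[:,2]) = 70.39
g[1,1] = 28.56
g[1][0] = 46.71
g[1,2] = 70.39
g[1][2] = 70.39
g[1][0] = 46.71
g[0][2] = -44.55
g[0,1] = -62.98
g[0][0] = -0.34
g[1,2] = 70.39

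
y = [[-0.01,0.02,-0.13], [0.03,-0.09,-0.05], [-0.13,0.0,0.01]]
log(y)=[[-2.01+1.70j, -0.08-0.13j, -0.03+1.57j], [0.14-0.53j, -2.36+3.09j, 0.01+0.58j], [0.01+1.52j, (-0.1+0.14j), (-2.04+1.49j)]]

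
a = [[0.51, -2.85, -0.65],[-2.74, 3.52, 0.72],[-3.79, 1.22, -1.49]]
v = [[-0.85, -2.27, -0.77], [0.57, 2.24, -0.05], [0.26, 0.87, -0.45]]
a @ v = [[-2.23, -8.11, 0.04], [4.52, 14.73, 1.61], [3.53, 10.04, 3.53]]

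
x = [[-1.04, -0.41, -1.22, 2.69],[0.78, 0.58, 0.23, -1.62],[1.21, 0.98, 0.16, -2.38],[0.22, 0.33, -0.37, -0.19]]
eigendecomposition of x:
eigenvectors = [[0.18,0.64,-0.89,-0.5],[0.41,0.25,0.08,-0.49],[0.77,0.53,-0.14,-0.51],[0.45,0.5,-0.43,-0.50]]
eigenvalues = [-0.43, -0.13, 0.09, -0.02]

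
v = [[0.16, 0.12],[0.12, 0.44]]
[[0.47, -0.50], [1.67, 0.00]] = v @[[0.10, -3.96], [3.76, 1.09]]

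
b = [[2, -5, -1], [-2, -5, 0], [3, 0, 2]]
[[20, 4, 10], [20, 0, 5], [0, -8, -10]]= b @ [[0, 0, 0], [-4, 0, -1], [0, -4, -5]]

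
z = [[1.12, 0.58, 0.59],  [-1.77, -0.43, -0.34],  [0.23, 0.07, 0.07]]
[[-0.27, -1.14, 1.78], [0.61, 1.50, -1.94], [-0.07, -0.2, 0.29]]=z@[[-0.43,-0.69,0.77],[0.28,-0.65,0.43],[0.09,0.01,1.14]]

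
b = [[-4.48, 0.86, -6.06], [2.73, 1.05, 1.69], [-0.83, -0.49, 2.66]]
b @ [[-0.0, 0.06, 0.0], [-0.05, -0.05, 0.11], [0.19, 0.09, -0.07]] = [[-1.19,  -0.86,  0.52], [0.27,  0.26,  -0.00], [0.53,  0.21,  -0.24]]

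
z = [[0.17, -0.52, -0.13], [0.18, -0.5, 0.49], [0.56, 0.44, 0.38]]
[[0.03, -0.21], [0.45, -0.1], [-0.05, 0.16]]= z @ [[-0.30, -0.09],[-0.33, 0.33],[0.70, 0.17]]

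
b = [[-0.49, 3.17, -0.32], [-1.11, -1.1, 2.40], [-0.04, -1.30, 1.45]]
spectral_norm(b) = 4.08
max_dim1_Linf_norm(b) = 3.17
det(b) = 3.60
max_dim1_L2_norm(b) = 3.22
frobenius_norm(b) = 4.73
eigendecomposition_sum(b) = [[-0.34+0.80j, 1.69+0.68j, -0.53-1.39j], [-0.60-0.25j, -0.50+1.26j, 1.04-0.40j], [-0.09-0.27j, (-0.56+0.2j), 0.43+0.23j]] + [[(-0.34-0.8j), (1.69-0.68j), -0.53+1.39j], [-0.60+0.25j, -0.50-1.26j, 1.04+0.40j], [-0.09+0.27j, -0.56-0.20j, 0.43-0.23j]] + [[(0.18+0j), (-0.22+0j), 0.74-0.00j], [(0.08+0j), -0.10+0.00j, (0.33-0j)], [(0.14+0j), (-0.17+0j), (0.58-0j)]]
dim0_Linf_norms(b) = [1.11, 3.17, 2.4]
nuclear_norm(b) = 6.82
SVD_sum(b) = [[0.22, 2.29, -1.53], [-0.18, -1.93, 1.29], [-0.15, -1.56, 1.04]] + [[-0.78, 0.86, 1.17], [-0.79, 0.86, 1.18], [-0.18, 0.19, 0.27]] + [[0.08,0.02,0.04], [-0.14,-0.03,-0.07], [0.29,0.07,0.14]]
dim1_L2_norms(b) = [3.22, 2.86, 1.95]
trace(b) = -0.14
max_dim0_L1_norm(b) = 5.57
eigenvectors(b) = [[0.78+0.00j, 0.78-0.00j, 0.74+0.00j], [0.00+0.58j, -0.58j, (0.33+0j)], [-0.19+0.17j, -0.19-0.17j, 0.59+0.00j]]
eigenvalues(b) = [(-0.4+2.29j), (-0.4-2.29j), (0.67+0j)]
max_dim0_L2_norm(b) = 3.6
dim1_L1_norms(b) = [3.98, 4.61, 2.79]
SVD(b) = [[0.68, 0.70, 0.23], [-0.57, 0.70, -0.43], [-0.46, 0.16, 0.87]] @ diag([4.077020559133713, 2.372069618519191, 0.3725440716200459]) @ [[0.08, 0.83, -0.55], [-0.47, 0.52, 0.71], [0.88, 0.21, 0.43]]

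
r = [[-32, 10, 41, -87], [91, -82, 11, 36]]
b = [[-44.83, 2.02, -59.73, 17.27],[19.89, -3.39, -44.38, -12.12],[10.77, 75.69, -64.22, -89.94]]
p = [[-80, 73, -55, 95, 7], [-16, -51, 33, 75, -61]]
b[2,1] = 75.69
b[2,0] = 10.77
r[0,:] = [-32, 10, 41, -87]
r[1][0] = 91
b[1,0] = 19.89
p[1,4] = -61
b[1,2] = -44.38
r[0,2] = 41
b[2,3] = -89.94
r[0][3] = -87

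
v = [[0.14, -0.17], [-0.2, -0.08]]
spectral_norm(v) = 0.25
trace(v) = 0.06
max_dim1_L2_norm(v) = 0.22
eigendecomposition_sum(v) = [[0.19, -0.10],[-0.11, 0.06]] + [[-0.05,-0.07], [-0.09,-0.14]]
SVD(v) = [[-0.73, 0.68],  [0.68, 0.73]] @ diag([0.24877345216280572, 0.181691412837812]) @ [[-0.96, 0.28], [-0.28, -0.96]]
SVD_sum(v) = [[0.17,-0.05], [-0.16,0.05]] + [[-0.03, -0.12], [-0.04, -0.13]]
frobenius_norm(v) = 0.31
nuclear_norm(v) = 0.43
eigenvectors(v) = [[0.85, 0.46], [-0.52, 0.89]]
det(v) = -0.05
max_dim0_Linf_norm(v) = 0.2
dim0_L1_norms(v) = [0.34, 0.25]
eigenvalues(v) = [0.24, -0.18]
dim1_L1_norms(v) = [0.31, 0.28]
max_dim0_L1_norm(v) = 0.34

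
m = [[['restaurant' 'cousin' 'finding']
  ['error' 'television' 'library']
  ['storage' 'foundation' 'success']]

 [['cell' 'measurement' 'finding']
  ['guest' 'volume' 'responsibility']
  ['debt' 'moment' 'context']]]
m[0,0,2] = 'finding'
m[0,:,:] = [['restaurant', 'cousin', 'finding'], ['error', 'television', 'library'], ['storage', 'foundation', 'success']]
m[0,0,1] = 'cousin'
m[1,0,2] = 'finding'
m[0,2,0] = 'storage'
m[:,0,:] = [['restaurant', 'cousin', 'finding'], ['cell', 'measurement', 'finding']]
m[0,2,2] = 'success'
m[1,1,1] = 'volume'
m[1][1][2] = 'responsibility'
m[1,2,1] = 'moment'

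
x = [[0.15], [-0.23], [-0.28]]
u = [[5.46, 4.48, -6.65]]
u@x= [[1.65]]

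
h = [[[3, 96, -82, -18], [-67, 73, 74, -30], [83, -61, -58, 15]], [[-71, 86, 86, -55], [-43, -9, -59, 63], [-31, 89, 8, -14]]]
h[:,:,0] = [[3, -67, 83], [-71, -43, -31]]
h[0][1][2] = 74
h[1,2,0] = -31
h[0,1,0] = -67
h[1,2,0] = -31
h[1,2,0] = -31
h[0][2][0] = 83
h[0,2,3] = 15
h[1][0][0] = -71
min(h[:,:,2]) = -82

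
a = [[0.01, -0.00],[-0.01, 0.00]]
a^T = [[0.01, -0.01], [-0.0, 0.00]]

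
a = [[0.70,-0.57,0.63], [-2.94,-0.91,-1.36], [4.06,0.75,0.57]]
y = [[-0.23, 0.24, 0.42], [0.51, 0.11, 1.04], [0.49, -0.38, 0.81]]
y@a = [[0.84, 0.23, -0.23], [4.26, 0.39, 0.76], [4.75, 0.67, 1.29]]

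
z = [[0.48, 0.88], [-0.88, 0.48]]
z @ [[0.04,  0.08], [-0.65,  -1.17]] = [[-0.55, -0.99],  [-0.35, -0.63]]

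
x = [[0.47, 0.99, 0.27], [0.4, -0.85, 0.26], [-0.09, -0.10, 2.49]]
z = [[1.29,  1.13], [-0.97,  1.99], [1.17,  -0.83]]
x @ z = [[-0.04, 2.28], [1.64, -1.46], [2.89, -2.37]]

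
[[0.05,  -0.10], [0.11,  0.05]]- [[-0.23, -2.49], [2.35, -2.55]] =[[0.28, 2.39], [-2.24, 2.6]]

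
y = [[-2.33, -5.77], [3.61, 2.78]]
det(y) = 14.352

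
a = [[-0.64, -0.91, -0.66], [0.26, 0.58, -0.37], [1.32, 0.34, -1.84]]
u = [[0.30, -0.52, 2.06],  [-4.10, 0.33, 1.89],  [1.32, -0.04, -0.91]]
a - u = [[-0.94, -0.39, -2.72], [4.36, 0.25, -2.26], [0.0, 0.38, -0.93]]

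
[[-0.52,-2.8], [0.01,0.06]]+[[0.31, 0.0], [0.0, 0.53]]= [[-0.21,-2.80], [0.01,0.59]]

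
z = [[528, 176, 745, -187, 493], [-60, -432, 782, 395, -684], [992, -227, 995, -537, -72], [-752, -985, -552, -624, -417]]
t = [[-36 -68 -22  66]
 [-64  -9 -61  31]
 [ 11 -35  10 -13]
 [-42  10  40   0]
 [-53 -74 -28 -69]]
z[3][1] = -985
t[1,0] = -64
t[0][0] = -36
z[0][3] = -187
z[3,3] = -624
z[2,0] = 992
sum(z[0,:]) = 1755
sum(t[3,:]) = 8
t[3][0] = -42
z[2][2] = 995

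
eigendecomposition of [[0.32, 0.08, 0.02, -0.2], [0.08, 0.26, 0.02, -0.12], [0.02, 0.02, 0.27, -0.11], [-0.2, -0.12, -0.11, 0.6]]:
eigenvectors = [[-0.43, -0.51, -0.74, -0.06], [-0.27, -0.33, 0.31, 0.85], [-0.21, 0.77, -0.45, 0.4], [0.83, -0.18, -0.39, 0.34]]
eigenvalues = [0.77, 0.27, 0.19, 0.21]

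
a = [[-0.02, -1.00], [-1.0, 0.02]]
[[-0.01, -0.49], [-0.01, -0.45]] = a@[[0.01, 0.46], [0.01, 0.48]]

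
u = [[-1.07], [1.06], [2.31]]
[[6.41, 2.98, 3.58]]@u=[[4.57]]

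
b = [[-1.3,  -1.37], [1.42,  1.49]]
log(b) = [[-17.43, -14.77], [15.31, 12.65]]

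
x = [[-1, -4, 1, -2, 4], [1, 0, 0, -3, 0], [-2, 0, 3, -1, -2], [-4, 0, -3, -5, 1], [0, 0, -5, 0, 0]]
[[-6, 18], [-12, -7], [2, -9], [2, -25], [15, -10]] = x @[[-3, 2], [-4, -2], [-3, 2], [3, 3], [-4, 4]]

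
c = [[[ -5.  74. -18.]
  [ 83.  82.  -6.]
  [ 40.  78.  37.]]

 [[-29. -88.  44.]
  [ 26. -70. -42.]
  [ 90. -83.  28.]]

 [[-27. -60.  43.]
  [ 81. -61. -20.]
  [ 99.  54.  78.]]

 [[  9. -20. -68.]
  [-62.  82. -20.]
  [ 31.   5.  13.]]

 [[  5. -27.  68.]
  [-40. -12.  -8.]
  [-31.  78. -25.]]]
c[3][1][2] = -20.0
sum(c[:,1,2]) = -96.0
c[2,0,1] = -60.0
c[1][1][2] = -42.0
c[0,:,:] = [[-5.0, 74.0, -18.0], [83.0, 82.0, -6.0], [40.0, 78.0, 37.0]]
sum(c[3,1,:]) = 0.0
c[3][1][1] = 82.0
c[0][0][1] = 74.0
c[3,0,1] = -20.0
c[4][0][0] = 5.0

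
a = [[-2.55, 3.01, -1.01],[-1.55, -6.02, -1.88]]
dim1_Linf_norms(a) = [3.01, 6.02]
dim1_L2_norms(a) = [4.07, 6.49]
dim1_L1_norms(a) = [6.57, 9.45]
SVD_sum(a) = [[0.18, 2.5, 0.51],[-0.45, -6.22, -1.27]] + [[-2.73,0.51,-1.52], [-1.10,0.2,-0.61]]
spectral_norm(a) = 6.86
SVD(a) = [[-0.37, 0.93],[0.93, 0.37]] @ diag([6.863557219838206, 3.4134414144682212]) @ [[-0.07, -0.98, -0.2], [-0.86, 0.16, -0.48]]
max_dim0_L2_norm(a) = 6.73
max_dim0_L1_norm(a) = 9.03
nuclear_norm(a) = 10.28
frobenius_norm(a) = 7.67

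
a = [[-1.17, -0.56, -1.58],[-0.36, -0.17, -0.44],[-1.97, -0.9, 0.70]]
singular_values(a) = [2.58, 1.74, 0.0]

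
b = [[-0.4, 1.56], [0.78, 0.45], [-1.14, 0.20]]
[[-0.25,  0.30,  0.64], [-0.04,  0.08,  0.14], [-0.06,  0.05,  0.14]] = b @ [[0.03, -0.01, -0.05], [-0.15, 0.19, 0.40]]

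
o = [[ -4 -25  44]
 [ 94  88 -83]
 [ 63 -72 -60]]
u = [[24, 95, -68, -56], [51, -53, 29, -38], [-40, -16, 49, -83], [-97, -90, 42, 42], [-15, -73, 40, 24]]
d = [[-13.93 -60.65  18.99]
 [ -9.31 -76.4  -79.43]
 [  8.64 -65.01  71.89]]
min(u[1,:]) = -53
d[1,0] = -9.31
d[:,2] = [18.99, -79.43, 71.89]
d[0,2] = 18.99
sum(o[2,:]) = -69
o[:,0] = [-4, 94, 63]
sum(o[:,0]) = 153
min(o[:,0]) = -4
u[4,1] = -73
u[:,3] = [-56, -38, -83, 42, 24]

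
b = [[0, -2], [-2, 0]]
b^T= [[0, -2], [-2, 0]]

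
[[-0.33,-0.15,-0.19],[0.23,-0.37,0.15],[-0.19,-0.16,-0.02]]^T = [[-0.33, 0.23, -0.19],  [-0.15, -0.37, -0.16],  [-0.19, 0.15, -0.02]]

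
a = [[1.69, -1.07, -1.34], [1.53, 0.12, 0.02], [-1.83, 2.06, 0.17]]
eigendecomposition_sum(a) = [[-0.25+0.00j, 0.18+0.00j, (-0.24+0j)], [0.29-0.00j, -0.21-0.00j, (0.29-0j)], [(-0.76+0j), (0.55+0j), (-0.75+0j)]] + [[(0.97-0.15j), (-0.62+1.27j), -0.55+0.54j], [0.62-0.57j, 0.17+1.20j, -0.13+0.64j], [-0.53-0.27j, 0.76-0.41j, (0.46-0.07j)]] + [[(0.97+0.15j), -0.62-1.27j, (-0.55-0.54j)], [(0.62+0.57j), 0.17-1.20j, -0.13-0.64j], [(-0.53+0.27j), (0.76+0.41j), (0.46+0.07j)]]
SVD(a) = [[-0.62,-0.29,0.73],  [-0.30,-0.77,-0.56],  [0.72,-0.57,0.39]] @ diag([3.6641248359681304, 1.1743033301838481, 0.984327625925764]) @ [[-0.77,0.58,0.26], [-0.53,-0.82,0.23], [-0.34,-0.04,-0.94]]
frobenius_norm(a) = 3.97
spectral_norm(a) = 3.66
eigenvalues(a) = [(-1.21+0j), (1.59+0.98j), (1.59-0.98j)]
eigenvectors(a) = [[(0.29+0j), 0.69+0.00j, (0.69-0j)], [(-0.34+0j), (0.49-0.33j), 0.49+0.33j], [(0.89+0j), -0.34-0.24j, (-0.34+0.24j)]]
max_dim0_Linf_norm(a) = 2.06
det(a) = -4.24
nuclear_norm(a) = 5.82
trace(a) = 1.98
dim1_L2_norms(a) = [2.41, 1.53, 2.76]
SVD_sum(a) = [[1.76, -1.31, -0.59], [0.86, -0.64, -0.29], [-2.05, 1.53, 0.69]] + [[0.18, 0.27, -0.08],[0.48, 0.74, -0.21],[0.35, 0.54, -0.15]] + [[-0.25, -0.03, -0.67],[0.19, 0.02, 0.52],[-0.13, -0.02, -0.36]]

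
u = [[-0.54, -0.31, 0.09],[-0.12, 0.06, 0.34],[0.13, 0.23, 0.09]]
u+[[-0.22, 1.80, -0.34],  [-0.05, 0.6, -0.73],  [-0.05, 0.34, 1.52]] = [[-0.76, 1.49, -0.25], [-0.17, 0.66, -0.39], [0.08, 0.57, 1.61]]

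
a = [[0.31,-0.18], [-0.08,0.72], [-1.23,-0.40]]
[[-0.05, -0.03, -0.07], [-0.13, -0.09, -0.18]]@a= [[0.07, 0.02], [0.19, 0.03]]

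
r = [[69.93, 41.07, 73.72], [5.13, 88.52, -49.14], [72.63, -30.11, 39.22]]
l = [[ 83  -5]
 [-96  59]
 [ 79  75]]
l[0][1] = -5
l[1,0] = -96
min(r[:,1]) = -30.11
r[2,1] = -30.11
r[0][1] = 41.07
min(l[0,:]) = -5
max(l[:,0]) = 83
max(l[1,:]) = 59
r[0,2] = 73.72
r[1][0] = 5.13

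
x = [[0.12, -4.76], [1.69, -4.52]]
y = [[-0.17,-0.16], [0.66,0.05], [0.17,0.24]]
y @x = [[-0.29, 1.53], [0.16, -3.37], [0.43, -1.89]]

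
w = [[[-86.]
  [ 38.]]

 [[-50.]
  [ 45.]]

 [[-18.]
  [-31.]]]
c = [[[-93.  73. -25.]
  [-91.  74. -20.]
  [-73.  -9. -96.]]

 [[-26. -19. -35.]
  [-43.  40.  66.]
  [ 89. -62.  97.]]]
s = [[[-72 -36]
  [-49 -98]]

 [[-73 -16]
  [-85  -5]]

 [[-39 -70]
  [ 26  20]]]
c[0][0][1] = 73.0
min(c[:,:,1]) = -62.0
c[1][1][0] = -43.0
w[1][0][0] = -50.0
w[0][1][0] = 38.0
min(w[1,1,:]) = 45.0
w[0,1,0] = 38.0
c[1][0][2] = -35.0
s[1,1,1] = -5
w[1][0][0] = -50.0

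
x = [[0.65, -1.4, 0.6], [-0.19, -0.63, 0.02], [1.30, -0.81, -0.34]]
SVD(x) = [[-0.73, -0.54, -0.41], [-0.18, -0.43, 0.89], [-0.66, 0.72, 0.21]] @ diag([2.125490492147375, 0.9898329155180663, 0.3743273529253723]) @ [[-0.61, 0.79, -0.10], [0.68, 0.45, -0.59], [-0.41, -0.43, -0.8]]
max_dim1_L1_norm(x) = 2.65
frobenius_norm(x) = 2.37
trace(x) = -0.32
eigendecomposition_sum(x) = [[0.93, -0.82, 0.33], [-0.08, 0.07, -0.03], [0.79, -0.69, 0.28]] + [[-0.29, -0.5, 0.29], [-0.18, -0.31, 0.18], [0.37, 0.63, -0.37]] + [[0.02,-0.08,-0.03], [0.08,-0.39,-0.13], [0.15,-0.75,-0.25]]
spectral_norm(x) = 2.13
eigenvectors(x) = [[-0.76, 0.58, 0.09], [0.07, 0.36, 0.46], [-0.64, -0.73, 0.88]]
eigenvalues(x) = [1.28, -0.97, -0.63]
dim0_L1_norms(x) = [2.14, 2.84, 0.96]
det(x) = 0.79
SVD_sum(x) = [[0.95, -1.23, 0.16], [0.23, -0.3, 0.04], [0.85, -1.10, 0.14]] + [[-0.36, -0.24, 0.32],[-0.28, -0.19, 0.25],[0.48, 0.32, -0.42]] + [[0.06,  0.07,  0.12],[-0.14,  -0.14,  -0.27],[-0.03,  -0.03,  -0.06]]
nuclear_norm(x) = 3.49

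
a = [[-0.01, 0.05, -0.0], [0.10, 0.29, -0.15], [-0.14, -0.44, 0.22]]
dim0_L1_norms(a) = [0.25, 0.78, 0.37]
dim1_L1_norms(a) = [0.06, 0.54, 0.8]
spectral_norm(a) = 0.62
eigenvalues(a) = [0.52, -0.03, 0.0]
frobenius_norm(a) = 0.62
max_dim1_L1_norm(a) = 0.8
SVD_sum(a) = [[0.01, 0.03, -0.02], [0.09, 0.29, -0.15], [-0.14, -0.44, 0.22]] + [[-0.02,  0.02,  0.02],[0.00,  -0.0,  -0.0],[0.0,  -0.00,  -0.0]] + [[0.00, 0.00, 0.0],[0.00, 0.00, 0.00],[0.0, 0.00, 0.00]]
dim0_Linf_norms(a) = [0.14, 0.44, 0.22]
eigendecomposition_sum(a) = [[0.01, 0.03, -0.01], [0.09, 0.3, -0.15], [-0.14, -0.44, 0.22]] + [[-0.02, 0.02, 0.01], [0.01, -0.01, -0.00], [-0.00, 0.00, 0.0]] + [[0.00,0.00,0.00],[0.00,0.00,0.00],[0.00,0.00,0.00]]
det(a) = -0.00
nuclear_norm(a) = 0.65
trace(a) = 0.50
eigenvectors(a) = [[-0.05, -0.96, 0.65], [-0.56, 0.30, 0.16], [0.83, -0.01, 0.74]]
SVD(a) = [[0.07,-0.98,0.21], [0.55,0.21,0.81], [-0.83,0.06,0.55]] @ diag([0.6162485087135808, 0.03218357310136541, 0.001411782814989615]) @ [[0.28, 0.86, -0.43], [0.68, -0.49, -0.54], [0.68, 0.14, 0.72]]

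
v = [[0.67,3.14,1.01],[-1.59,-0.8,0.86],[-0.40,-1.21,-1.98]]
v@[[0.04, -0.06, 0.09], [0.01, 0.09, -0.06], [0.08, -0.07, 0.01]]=[[0.14, 0.17, -0.12], [-0.0, -0.04, -0.09], [-0.19, 0.05, 0.02]]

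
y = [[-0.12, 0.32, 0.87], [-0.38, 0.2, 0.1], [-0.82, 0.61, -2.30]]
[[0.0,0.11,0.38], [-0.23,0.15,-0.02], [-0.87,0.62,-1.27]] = y @ [[0.55, -0.16, 0.14],[-0.16, 0.5, -0.08],[0.14, -0.08, 0.48]]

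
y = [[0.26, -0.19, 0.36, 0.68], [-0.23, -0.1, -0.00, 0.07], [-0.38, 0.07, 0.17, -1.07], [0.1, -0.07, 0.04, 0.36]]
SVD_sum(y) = [[0.25,-0.1,0.04,0.71],[0.00,-0.00,0.0,0.0],[-0.37,0.14,-0.06,-1.05],[0.13,-0.05,0.02,0.35]] + [[-0.02, -0.10, 0.32, -0.02], [-0.00, -0.01, 0.04, -0.00], [-0.01, -0.07, 0.22, -0.02], [-0.0, -0.01, 0.03, -0.00]] + [[0.02, 0.01, 0.00, -0.01], [-0.23, -0.09, -0.04, 0.07], [0.01, 0.00, 0.00, -0.00], [-0.03, -0.01, -0.0, 0.01]] + [[-0.00, 0.00, 0.0, 0.00], [-0.00, 0.0, 0.0, 0.0], [0.00, -0.0, -0.0, -0.0], [0.0, -0.00, -0.00, -0.00]]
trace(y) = 0.69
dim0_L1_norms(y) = [0.97, 0.43, 0.57, 2.18]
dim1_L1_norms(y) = [1.49, 0.4, 1.69, 0.57]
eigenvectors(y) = [[-0.04-0.50j, -0.04+0.50j, (-0.02+0j), -0.24+0.00j],[(0.1+0.15j), 0.10-0.15j, -0.96+0.00j, 0.90+0.00j],[0.83+0.00j, 0.83-0.00j, (-0.26+0j), 0.29+0.00j],[-0.16-0.08j, -0.16+0.08j, (-0.12+0j), (0.2+0j)]]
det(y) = 0.00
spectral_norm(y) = 1.41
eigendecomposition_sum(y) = [[0.14+0.10j, -0.09-0.03j, (0.18-0.06j), (0.32+0.33j)], [-0.06-0.01j, 0.03-0.01j, -0.04+0.05j, (-0.15-0.05j)], [(-0.18+0.21j), (0.06-0.14j), 0.07+0.30j, (-0.58+0.48j)], [(0.06-0.02j), (-0.03+0.02j), 0.02-0.07j, (0.16-0.03j)]] + [[(0.14-0.1j),(-0.09+0.03j),0.18+0.06j,(0.32-0.33j)], [(-0.06+0.01j),(0.03+0.01j),(-0.04-0.05j),(-0.15+0.05j)], [(-0.18-0.21j),0.06+0.14j,0.07-0.30j,-0.58-0.48j], [0.06+0.02j,-0.03-0.02j,(0.02+0.07j),0.16+0.03j]] + [[(-0-0j), (-0-0j), 0.00+0.00j, (0.01+0j)], [-0.14-0.00j, -0.19-0.00j, (0.12+0j), (0.51+0j)], [(-0.04-0j), -0.05-0.00j, (0.03+0j), 0.14+0.00j], [(-0.02-0j), -0.02-0.00j, 0.01+0.00j, 0.06+0.00j]] + [[(-0.01-0j), (-0.01-0j), 0.01+0.00j, 0.04+0.00j], [0.03+0.00j, (0.02+0j), (-0.03-0j), -0.13-0.00j], [0.01+0.00j, 0.01+0.00j, (-0.01-0j), -0.04-0.00j], [0.01+0.00j, (0.01+0j), (-0.01-0j), (-0.03-0j)]]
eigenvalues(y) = [(0.4+0.35j), (0.4-0.35j), (-0.1+0j), (-0.02+0j)]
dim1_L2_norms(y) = [0.83, 0.26, 1.15, 0.38]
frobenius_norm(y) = 1.49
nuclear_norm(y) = 2.09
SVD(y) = [[-0.54,  -0.81,  -0.10,  -0.2], [-0.0,  -0.09,  0.99,  -0.12], [0.80,  -0.57,  -0.03,  0.19], [-0.27,  -0.07,  0.11,  0.95]] @ diag([1.4117394892124984, 0.4143019688156721, 0.2608241127458072, 0.0040342835615541466]) @ [[-0.33, 0.13, -0.05, -0.93], [0.05, 0.31, -0.95, 0.07], [-0.89, -0.34, -0.14, 0.28], [0.32, -0.88, -0.29, -0.22]]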